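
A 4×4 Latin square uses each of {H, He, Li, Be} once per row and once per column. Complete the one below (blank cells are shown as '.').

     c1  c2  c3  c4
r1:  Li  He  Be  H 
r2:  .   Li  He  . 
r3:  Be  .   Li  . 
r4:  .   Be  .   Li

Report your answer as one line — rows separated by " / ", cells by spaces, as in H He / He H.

Li He Be H / H Li He Be / Be H Li He / He Be H Li

row 2 has {He,Li}; column 1 has {Li,Be} — only H is left for (r2,c1).
row 2 has {H,He,Li}; column 4 has {H,Li} — only Be is left for (r2,c4).
row 3 has {Li,Be}; column 2 has {He,Li,Be} — only H is left for (r3,c2).
row 3 has {H,Li,Be}; column 4 has {H,Li,Be} — only He is left for (r3,c4).
row 4 has {Li,Be}; column 1 has {H,Li,Be} — only He is left for (r4,c1).
row 4 has {He,Li,Be}; column 3 has {He,Li,Be} — only H is left for (r4,c3).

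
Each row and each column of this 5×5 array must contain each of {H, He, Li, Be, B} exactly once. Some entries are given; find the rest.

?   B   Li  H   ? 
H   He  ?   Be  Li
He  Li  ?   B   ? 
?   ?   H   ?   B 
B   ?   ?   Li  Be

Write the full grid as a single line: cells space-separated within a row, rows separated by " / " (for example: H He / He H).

Be B Li H He / H He B Be Li / He Li Be B H / Li Be H He B / B H He Li Be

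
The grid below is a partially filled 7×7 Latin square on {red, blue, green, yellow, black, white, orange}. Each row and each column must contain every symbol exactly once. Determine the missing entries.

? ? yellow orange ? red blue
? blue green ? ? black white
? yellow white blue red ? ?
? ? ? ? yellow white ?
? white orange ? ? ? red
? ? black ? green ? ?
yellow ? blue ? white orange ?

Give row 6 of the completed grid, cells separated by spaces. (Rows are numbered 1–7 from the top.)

orange red black white green blue yellow

Cell (r1,c5): row 1 has {red,blue,yellow,orange}; column 5 has {red,green,yellow,white} → black.
Cell (r2,c5): row 2 has {blue,green,black,white}; column 5 has {red,green,yellow,black,white} → orange.
Cell (r3,c6): row 3 has {red,blue,yellow,white}; column 6 has {red,black,white,orange} → green.
Cell (r4,c3): row 4 has {yellow,white}; column 3 has {blue,green,yellow,black,white,orange} → red.
Cell (r5,c5): row 5 has {red,white,orange}; column 5 has {red,green,yellow,black,white,orange} → blue.
Cell (r5,c6): row 5 has {red,blue,white,orange}; column 6 has {red,green,black,white,orange} → yellow.
Cell (r6,c6): row 6 has {green,black}; column 6 has {red,green,yellow,black,white,orange} → blue.
Cell (r1,c2): row 1 has {red,blue,yellow,black,orange}; column 2 has {blue,yellow,white} → green.
Cell (r2,c1): row 2 has {blue,green,black,white,orange}; column 1 has {yellow} → red.
Cell (r2,c4): row 2 has {red,blue,green,black,white,orange}; column 4 has {blue,orange} → yellow.
Cell (r1,c1): row 1 has {red,blue,green,yellow,black,orange}; column 1 has {red,yellow} → white.
Cell (r6,c1): row 6 has {blue,green,black}; column 1 has {red,yellow,white} → orange.
Cell (r6,c2): row 6 has {blue,green,black,orange}; column 2 has {blue,green,yellow,white} → red.
Cell (r6,c4): row 6 has {red,blue,green,black,orange}; column 4 has {blue,yellow,orange} → white.
Cell (r6,c7): row 6 has {red,blue,green,black,white,orange}; column 7 has {red,blue,white} → yellow.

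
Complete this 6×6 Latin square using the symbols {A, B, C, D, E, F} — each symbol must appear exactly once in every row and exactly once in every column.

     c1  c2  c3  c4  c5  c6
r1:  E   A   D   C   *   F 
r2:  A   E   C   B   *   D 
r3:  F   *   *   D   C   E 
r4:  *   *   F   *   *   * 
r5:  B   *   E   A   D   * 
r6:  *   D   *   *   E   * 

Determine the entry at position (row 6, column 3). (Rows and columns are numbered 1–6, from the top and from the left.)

(r1,c5): row 1 has {A,C,D,E,F}; column 5 has {C,D,E}, so it must be B.
(r2,c5): row 2 has {A,B,C,D,E}; column 5 has {B,C,D,E}, so it must be F.
(r3,c2): row 3 has {C,D,E,F}; column 2 has {A,D,E}, so it must be B.
(r3,c3): row 3 has {B,C,D,E,F}; column 3 has {C,D,E,F}, so it must be A.
(r4,c2): row 4 has {F}; column 2 has {A,B,D,E}, so it must be C.
(r4,c4): row 4 has {C,F}; column 4 has {A,B,C,D}, so it must be E.
(r4,c5): row 4 has {C,E,F}; column 5 has {B,C,D,E,F}, so it must be A.
(r4,c6): row 4 has {A,C,E,F}; column 6 has {D,E,F}, so it must be B.
(r5,c2): row 5 has {A,B,D,E}; column 2 has {A,B,C,D,E}, so it must be F.
(r5,c6): row 5 has {A,B,D,E,F}; column 6 has {B,D,E,F}, so it must be C.
(r6,c1): row 6 has {D,E}; column 1 has {A,B,E,F}, so it must be C.
(r6,c3): row 6 has {C,D,E}; column 3 has {A,C,D,E,F}, so it must be B.

B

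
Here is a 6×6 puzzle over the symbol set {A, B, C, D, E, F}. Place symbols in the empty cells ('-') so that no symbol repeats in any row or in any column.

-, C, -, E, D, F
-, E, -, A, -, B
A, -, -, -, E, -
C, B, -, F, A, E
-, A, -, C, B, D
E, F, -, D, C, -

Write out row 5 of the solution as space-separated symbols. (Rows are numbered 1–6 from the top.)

At row 1, column 1: row 1 has {C,D,E,F}; column 1 has {A,C,E}; that leaves B.
At row 1, column 3: row 1 has {B,C,D,E,F}; column 3 is empty so far; that leaves A.
At row 2, column 5: row 2 has {A,B,E}; column 5 has {A,B,C,D,E}; that leaves F.
At row 3, column 2: row 3 has {A,E}; column 2 has {A,B,C,E,F}; that leaves D.
At row 3, column 4: row 3 has {A,D,E}; column 4 has {A,C,D,E,F}; that leaves B.
At row 3, column 6: row 3 has {A,B,D,E}; column 6 has {B,D,E,F}; that leaves C.
At row 4, column 3: row 4 has {A,B,C,E,F}; column 3 has {A}; that leaves D.
At row 5, column 1: row 5 has {A,B,C,D}; column 1 has {A,B,C,E}; that leaves F.
At row 5, column 3: row 5 has {A,B,C,D,F}; column 3 has {A,D}; that leaves E.

F A E C B D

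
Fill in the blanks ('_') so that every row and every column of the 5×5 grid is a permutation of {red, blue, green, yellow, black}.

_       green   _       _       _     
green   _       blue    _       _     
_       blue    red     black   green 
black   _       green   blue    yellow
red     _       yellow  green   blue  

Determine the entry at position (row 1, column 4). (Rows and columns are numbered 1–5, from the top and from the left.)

yellow

Cell (r1,c3): row 1 has {green}; column 3 has {red,blue,green,yellow} → black.
Cell (r1,c5): row 1 has {green,black}; column 5 has {blue,green,yellow} → red.
Cell (r2,c5): row 2 has {blue,green}; column 5 has {red,blue,green,yellow} → black.
Cell (r3,c1): row 3 has {red,blue,green,black}; column 1 has {red,green,black} → yellow.
Cell (r4,c2): row 4 has {blue,green,yellow,black}; column 2 has {blue,green} → red.
Cell (r5,c2): row 5 has {red,blue,green,yellow}; column 2 has {red,blue,green} → black.
Cell (r1,c1): row 1 has {red,green,black}; column 1 has {red,green,yellow,black} → blue.
Cell (r1,c4): row 1 has {red,blue,green,black}; column 4 has {blue,green,black} → yellow.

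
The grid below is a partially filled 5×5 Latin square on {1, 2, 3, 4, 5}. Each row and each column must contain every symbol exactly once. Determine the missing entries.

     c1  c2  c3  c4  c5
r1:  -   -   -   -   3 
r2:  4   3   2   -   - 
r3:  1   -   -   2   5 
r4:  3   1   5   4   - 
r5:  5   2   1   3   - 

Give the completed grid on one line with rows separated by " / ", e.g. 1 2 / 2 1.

2 5 4 1 3 / 4 3 2 5 1 / 1 4 3 2 5 / 3 1 5 4 2 / 5 2 1 3 4

row 1 has {3}; column 1 has {1,3,4,5} — only 2 is left for (r1,c1).
row 1 has {2,3}; column 3 has {1,2,5} — only 4 is left for (r1,c3).
row 2 has {2,3,4}; column 5 has {3,5} — only 1 is left for (r2,c5).
row 3 has {1,2,5}; column 2 has {1,2,3} — only 4 is left for (r3,c2).
row 3 has {1,2,4,5}; column 3 has {1,2,4,5} — only 3 is left for (r3,c3).
row 4 has {1,3,4,5}; column 5 has {1,3,5} — only 2 is left for (r4,c5).
row 5 has {1,2,3,5}; column 5 has {1,2,3,5} — only 4 is left for (r5,c5).
row 1 has {2,3,4}; column 2 has {1,2,3,4} — only 5 is left for (r1,c2).
row 1 has {2,3,4,5}; column 4 has {2,3,4} — only 1 is left for (r1,c4).
row 2 has {1,2,3,4}; column 4 has {1,2,3,4} — only 5 is left for (r2,c4).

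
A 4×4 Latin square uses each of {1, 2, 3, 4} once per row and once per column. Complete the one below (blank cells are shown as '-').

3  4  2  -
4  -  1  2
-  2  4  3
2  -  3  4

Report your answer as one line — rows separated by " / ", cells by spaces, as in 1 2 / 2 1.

3 4 2 1 / 4 3 1 2 / 1 2 4 3 / 2 1 3 4

(r1,c4) = 1
(r2,c2) = 3
(r3,c1) = 1
(r4,c2) = 1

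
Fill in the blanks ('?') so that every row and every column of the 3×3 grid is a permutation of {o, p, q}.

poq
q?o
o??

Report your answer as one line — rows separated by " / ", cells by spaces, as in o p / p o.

p o q / q p o / o q p

(r2,c2) = p
(r3,c2) = q
(r3,c3) = p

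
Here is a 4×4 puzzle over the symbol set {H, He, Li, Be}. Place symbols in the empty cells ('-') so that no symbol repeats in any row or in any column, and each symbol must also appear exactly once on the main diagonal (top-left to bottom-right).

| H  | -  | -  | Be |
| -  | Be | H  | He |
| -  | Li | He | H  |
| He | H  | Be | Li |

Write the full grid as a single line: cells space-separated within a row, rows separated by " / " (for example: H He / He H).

H He Li Be / Li Be H He / Be Li He H / He H Be Li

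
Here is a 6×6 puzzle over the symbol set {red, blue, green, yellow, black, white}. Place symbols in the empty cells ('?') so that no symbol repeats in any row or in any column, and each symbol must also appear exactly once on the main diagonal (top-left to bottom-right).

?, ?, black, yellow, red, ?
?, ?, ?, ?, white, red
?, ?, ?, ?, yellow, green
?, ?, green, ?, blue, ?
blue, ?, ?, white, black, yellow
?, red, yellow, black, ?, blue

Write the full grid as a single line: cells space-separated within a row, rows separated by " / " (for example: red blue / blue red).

green blue black yellow red white / black yellow blue green white red / red black white blue yellow green / yellow white green red blue black / blue green red white black yellow / white red yellow black green blue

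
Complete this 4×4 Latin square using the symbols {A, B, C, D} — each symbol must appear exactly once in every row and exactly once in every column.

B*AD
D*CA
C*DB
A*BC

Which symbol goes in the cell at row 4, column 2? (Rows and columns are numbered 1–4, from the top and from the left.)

D

(r1,c2) = C
(r2,c2) = B
(r3,c2) = A
(r4,c2) = D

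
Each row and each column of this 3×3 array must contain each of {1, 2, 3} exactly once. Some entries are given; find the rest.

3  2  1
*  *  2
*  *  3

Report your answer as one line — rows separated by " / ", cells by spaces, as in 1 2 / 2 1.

3 2 1 / 1 3 2 / 2 1 3

(r2,c1) = 1
(r2,c2) = 3
(r3,c1) = 2
(r3,c2) = 1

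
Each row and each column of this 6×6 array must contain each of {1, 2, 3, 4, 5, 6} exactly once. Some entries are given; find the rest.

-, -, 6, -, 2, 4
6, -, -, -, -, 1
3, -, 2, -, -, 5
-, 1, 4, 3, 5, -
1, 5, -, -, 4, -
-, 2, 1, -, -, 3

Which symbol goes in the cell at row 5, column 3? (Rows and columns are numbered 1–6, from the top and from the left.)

3

At row 1, column 1: row 1 has {2,4,6}; column 1 has {1,3,6}; that leaves 5.
At row 1, column 2: row 1 has {2,4,5,6}; column 2 has {1,2,5}; that leaves 3.
At row 1, column 4: row 1 has {2,3,4,5,6}; column 4 has {3}; that leaves 1.
At row 2, column 2: row 2 has {1,6}; column 2 has {1,2,3,5}; that leaves 4.
At row 2, column 5: row 2 has {1,4,6}; column 5 has {2,4,5}; that leaves 3.
At row 3, column 2: row 3 has {2,3,5}; column 2 has {1,2,3,4,5}; that leaves 6.
At row 3, column 4: row 3 has {2,3,5,6}; column 4 has {1,3}; that leaves 4.
At row 3, column 5: row 3 has {2,3,4,5,6}; column 5 has {2,3,4,5}; that leaves 1.
At row 4, column 1: row 4 has {1,3,4,5}; column 1 has {1,3,5,6}; that leaves 2.
At row 4, column 6: row 4 has {1,2,3,4,5}; column 6 has {1,3,4,5}; that leaves 6.
At row 5, column 3: row 5 has {1,4,5}; column 3 has {1,2,4,6}; that leaves 3.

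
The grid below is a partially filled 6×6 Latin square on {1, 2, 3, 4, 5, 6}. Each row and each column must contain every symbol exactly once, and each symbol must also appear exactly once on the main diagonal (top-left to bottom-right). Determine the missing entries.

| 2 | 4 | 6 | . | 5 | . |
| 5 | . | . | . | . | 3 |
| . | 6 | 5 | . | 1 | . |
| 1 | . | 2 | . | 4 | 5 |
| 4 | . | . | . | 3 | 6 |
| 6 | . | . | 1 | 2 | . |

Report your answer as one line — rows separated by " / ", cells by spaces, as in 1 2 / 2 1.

At row 1, column 4: row 1 has {2,4,5,6}; column 4 has {1}; that leaves 3.
At row 1, column 6: row 1 has {2,3,4,5,6}; column 6 has {3,5,6}; that leaves 1.
At row 2, column 2: row 2 has {3,5}; column 2 has {4,6}; the diagonal has {2,3,5}; that leaves 1.
At row 2, column 3: row 2 has {1,3,5}; column 3 has {2,5,6}; that leaves 4.
At row 2, column 5: row 2 has {1,3,4,5}; column 5 has {1,2,3,4,5}; that leaves 6.
At row 3, column 1: row 3 has {1,5,6}; column 1 has {1,2,4,5,6}; that leaves 3.
At row 4, column 2: row 4 has {1,2,4,5}; column 2 has {1,4,6}; that leaves 3.
At row 4, column 4: row 4 has {1,2,3,4,5}; column 4 has {1,3}; the diagonal has {1,2,3,5}; that leaves 6.
At row 5, column 3: row 5 has {3,4,6}; column 3 has {2,4,5,6}; that leaves 1.
At row 6, column 2: row 6 has {1,2,6}; column 2 has {1,3,4,6}; that leaves 5.
At row 6, column 3: row 6 has {1,2,5,6}; column 3 has {1,2,4,5,6}; that leaves 3.
At row 6, column 6: row 6 has {1,2,3,5,6}; column 6 has {1,3,5,6}; the diagonal has {1,2,3,5,6}; that leaves 4.
At row 2, column 4: row 2 has {1,3,4,5,6}; column 4 has {1,3,6}; that leaves 2.
At row 3, column 4: row 3 has {1,3,5,6}; column 4 has {1,2,3,6}; that leaves 4.
At row 3, column 6: row 3 has {1,3,4,5,6}; column 6 has {1,3,4,5,6}; that leaves 2.
At row 5, column 2: row 5 has {1,3,4,6}; column 2 has {1,3,4,5,6}; that leaves 2.
At row 5, column 4: row 5 has {1,2,3,4,6}; column 4 has {1,2,3,4,6}; that leaves 5.

2 4 6 3 5 1 / 5 1 4 2 6 3 / 3 6 5 4 1 2 / 1 3 2 6 4 5 / 4 2 1 5 3 6 / 6 5 3 1 2 4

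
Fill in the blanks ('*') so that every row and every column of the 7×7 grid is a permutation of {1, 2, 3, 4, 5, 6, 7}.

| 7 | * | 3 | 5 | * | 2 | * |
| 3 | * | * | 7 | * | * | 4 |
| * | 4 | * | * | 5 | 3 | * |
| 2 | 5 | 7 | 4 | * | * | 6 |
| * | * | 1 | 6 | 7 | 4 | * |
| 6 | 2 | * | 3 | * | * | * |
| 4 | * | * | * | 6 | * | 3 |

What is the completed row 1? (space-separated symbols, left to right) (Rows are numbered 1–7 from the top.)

7 6 3 5 4 2 1

row 1 has {2,3,5,7}; column 7 has {3,4,6} — only 1 is left for (r1,c7).
row 3 has {3,4,5}; column 1 has {2,3,4,6,7} — only 1 is left for (r3,c1).
row 3 has {1,3,4,5}; column 4 has {3,4,5,6,7} — only 2 is left for (r3,c4).
row 3 has {1,2,3,4,5}; column 7 has {1,3,4,6} — only 7 is left for (r3,c7).
row 4 has {2,4,5,6,7}; column 6 has {2,3,4} — only 1 is left for (r4,c6).
row 5 has {1,4,6,7}; column 1 has {1,2,3,4,6,7} — only 5 is left for (r5,c1).
row 5 has {1,4,5,6,7}; column 2 has {2,4,5} — only 3 is left for (r5,c2).
row 5 has {1,3,4,5,6,7}; column 7 has {1,3,4,6,7} — only 2 is left for (r5,c7).
row 6 has {2,3,6}; column 7 has {1,2,3,4,6,7} — only 5 is left for (r6,c7).
row 7 has {3,4,6}; column 4 has {2,3,4,5,6,7} — only 1 is left for (r7,c4).
row 1 has {1,2,3,5,7}; column 2 has {2,3,4,5} — only 6 is left for (r1,c2).
row 1 has {1,2,3,5,6,7}; column 5 has {5,6,7} — only 4 is left for (r1,c5).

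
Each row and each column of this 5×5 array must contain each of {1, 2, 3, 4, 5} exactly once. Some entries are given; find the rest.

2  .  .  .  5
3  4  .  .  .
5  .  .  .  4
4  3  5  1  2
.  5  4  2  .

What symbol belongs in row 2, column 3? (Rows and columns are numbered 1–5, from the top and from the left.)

(r1,c2) = 1
(r1,c3) = 3
(r1,c4) = 4
(r2,c4) = 5
(r2,c5) = 1
(r3,c2) = 2
(r3,c3) = 1
(r3,c4) = 3
(r5,c1) = 1
(r5,c5) = 3
(r2,c3) = 2

2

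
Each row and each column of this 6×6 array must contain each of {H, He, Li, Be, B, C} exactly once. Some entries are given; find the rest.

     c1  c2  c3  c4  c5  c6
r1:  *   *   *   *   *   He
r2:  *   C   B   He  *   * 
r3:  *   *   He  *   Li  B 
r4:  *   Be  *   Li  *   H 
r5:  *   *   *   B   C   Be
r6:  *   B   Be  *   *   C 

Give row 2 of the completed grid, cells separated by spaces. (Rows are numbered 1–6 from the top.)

Be C B He H Li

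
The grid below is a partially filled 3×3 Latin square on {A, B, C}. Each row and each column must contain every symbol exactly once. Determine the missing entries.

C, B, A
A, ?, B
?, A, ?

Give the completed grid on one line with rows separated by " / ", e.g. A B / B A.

C B A / A C B / B A C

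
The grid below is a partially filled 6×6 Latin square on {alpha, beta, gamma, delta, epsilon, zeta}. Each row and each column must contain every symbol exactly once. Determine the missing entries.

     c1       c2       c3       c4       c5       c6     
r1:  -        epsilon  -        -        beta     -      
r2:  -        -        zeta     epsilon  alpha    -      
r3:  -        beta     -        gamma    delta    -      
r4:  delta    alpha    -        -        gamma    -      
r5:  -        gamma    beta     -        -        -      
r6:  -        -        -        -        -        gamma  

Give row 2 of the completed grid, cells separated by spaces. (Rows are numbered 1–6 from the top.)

(r2,c2) = delta
(r2,c6) = beta
(r4,c3) = epsilon
(r4,c6) = zeta
(r6,c2) = zeta
(r6,c5) = epsilon
(r2,c1) = gamma

gamma delta zeta epsilon alpha beta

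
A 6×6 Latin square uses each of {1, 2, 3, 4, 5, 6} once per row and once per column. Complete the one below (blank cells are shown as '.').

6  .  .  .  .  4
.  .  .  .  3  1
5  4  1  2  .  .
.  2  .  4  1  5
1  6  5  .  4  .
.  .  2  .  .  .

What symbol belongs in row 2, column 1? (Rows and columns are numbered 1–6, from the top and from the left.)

(r1,c3) = 3
(r2,c2) = 5
(r2,c4) = 6
(r3,c5) = 6
(r3,c6) = 3
(r4,c1) = 3
(r4,c3) = 6
(r5,c4) = 3
(r5,c6) = 2
(r6,c1) = 4
(r6,c5) = 5
(r6,c6) = 6
(r1,c2) = 1
(r1,c4) = 5
(r1,c5) = 2
(r2,c1) = 2

2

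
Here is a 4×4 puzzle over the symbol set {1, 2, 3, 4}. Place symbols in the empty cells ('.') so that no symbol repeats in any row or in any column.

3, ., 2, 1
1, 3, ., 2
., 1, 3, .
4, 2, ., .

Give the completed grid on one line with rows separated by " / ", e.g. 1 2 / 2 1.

At row 1, column 2: row 1 has {1,2,3}; column 2 has {1,2,3}; that leaves 4.
At row 2, column 3: row 2 has {1,2,3}; column 3 has {2,3}; that leaves 4.
At row 3, column 1: row 3 has {1,3}; column 1 has {1,3,4}; that leaves 2.
At row 3, column 4: row 3 has {1,2,3}; column 4 has {1,2}; that leaves 4.
At row 4, column 3: row 4 has {2,4}; column 3 has {2,3,4}; that leaves 1.
At row 4, column 4: row 4 has {1,2,4}; column 4 has {1,2,4}; that leaves 3.

3 4 2 1 / 1 3 4 2 / 2 1 3 4 / 4 2 1 3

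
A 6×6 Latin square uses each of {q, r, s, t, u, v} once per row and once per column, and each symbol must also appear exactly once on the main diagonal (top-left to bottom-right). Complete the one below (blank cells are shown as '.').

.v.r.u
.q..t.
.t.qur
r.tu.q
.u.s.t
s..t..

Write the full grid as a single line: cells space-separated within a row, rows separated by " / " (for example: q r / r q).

t v q r s u / u q r v t s / v t s q u r / r s t u v q / q u v s r t / s r u t q v

(r1,c1): row 1 has {r,u,v}; column 1 has {r,s}; the diagonal has {q,u}, so it must be t.
(r2,c4): row 2 has {q,t}; column 4 has {q,r,s,t,u}, so it must be v.
(r2,c6): row 2 has {q,t,v}; column 6 has {q,r,t,u}, so it must be s.
(r3,c1): row 3 has {q,r,t,u}; column 1 has {r,s,t}, so it must be v.
(r3,c3): row 3 has {q,r,t,u,v}; column 3 has {t}; the diagonal has {q,t,u}, so it must be s.
(r4,c2): row 4 has {q,r,t,u}; column 2 has {q,t,u,v}, so it must be s.
(r4,c5): row 4 has {q,r,s,t,u}; column 5 has {t,u}, so it must be v.
(r5,c1): row 5 has {s,t,u}; column 1 has {r,s,t,v}, so it must be q.
(r5,c5): row 5 has {q,s,t,u}; column 5 has {t,u,v}; the diagonal has {q,s,t,u}, so it must be r.
(r6,c2): row 6 has {s,t}; column 2 has {q,s,t,u,v}, so it must be r.
(r6,c5): row 6 has {r,s,t}; column 5 has {r,t,u,v}, so it must be q.
(r6,c6): row 6 has {q,r,s,t}; column 6 has {q,r,s,t,u}; the diagonal has {q,r,s,t,u}, so it must be v.
(r1,c3): row 1 has {r,t,u,v}; column 3 has {s,t}, so it must be q.
(r1,c5): row 1 has {q,r,t,u,v}; column 5 has {q,r,t,u,v}, so it must be s.
(r2,c1): row 2 has {q,s,t,v}; column 1 has {q,r,s,t,v}, so it must be u.
(r2,c3): row 2 has {q,s,t,u,v}; column 3 has {q,s,t}, so it must be r.
(r5,c3): row 5 has {q,r,s,t,u}; column 3 has {q,r,s,t}, so it must be v.
(r6,c3): row 6 has {q,r,s,t,v}; column 3 has {q,r,s,t,v}, so it must be u.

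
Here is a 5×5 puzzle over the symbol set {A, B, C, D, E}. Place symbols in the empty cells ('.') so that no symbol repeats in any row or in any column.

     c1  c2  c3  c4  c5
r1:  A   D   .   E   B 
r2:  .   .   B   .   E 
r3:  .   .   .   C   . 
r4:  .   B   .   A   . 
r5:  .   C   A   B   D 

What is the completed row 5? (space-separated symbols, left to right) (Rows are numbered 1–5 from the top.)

(r1,c3) = C
(r2,c2) = A
(r2,c4) = D
(r3,c2) = E
(r3,c3) = D
(r3,c5) = A
(r4,c3) = E
(r4,c5) = C
(r5,c1) = E

E C A B D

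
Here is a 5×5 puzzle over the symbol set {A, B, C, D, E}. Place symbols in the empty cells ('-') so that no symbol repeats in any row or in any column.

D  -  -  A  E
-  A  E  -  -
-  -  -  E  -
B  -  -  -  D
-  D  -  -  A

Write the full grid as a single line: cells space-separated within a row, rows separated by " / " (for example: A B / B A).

D C B A E / C A E D B / A B D E C / B E A C D / E D C B A

At row 2, column 1: row 2 has {A,E}; column 1 has {B,D}; that leaves C.
At row 2, column 5: row 2 has {A,C,E}; column 5 has {A,D,E}; that leaves B.
At row 3, column 1: row 3 has {E}; column 1 has {B,C,D}; that leaves A.
At row 3, column 5: row 3 has {A,E}; column 5 has {A,B,D,E}; that leaves C.
At row 4, column 4: row 4 has {B,D}; column 4 has {A,E}; that leaves C.
At row 5, column 1: row 5 has {A,D}; column 1 has {A,B,C,D}; that leaves E.
At row 5, column 4: row 5 has {A,D,E}; column 4 has {A,C,E}; that leaves B.
At row 2, column 4: row 2 has {A,B,C,E}; column 4 has {A,B,C,E}; that leaves D.
At row 3, column 2: row 3 has {A,C,E}; column 2 has {A,D}; that leaves B.
At row 3, column 3: row 3 has {A,B,C,E}; column 3 has {E}; that leaves D.
At row 4, column 2: row 4 has {B,C,D}; column 2 has {A,B,D}; that leaves E.
At row 4, column 3: row 4 has {B,C,D,E}; column 3 has {D,E}; that leaves A.
At row 5, column 3: row 5 has {A,B,D,E}; column 3 has {A,D,E}; that leaves C.
At row 1, column 2: row 1 has {A,D,E}; column 2 has {A,B,D,E}; that leaves C.
At row 1, column 3: row 1 has {A,C,D,E}; column 3 has {A,C,D,E}; that leaves B.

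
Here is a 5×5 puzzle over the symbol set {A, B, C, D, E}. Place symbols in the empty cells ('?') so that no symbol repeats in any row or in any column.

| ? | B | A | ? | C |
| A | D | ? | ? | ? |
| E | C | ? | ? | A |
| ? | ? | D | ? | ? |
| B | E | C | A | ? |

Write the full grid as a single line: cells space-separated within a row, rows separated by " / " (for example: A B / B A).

D B A E C / A D E C B / E C B D A / C A D B E / B E C A D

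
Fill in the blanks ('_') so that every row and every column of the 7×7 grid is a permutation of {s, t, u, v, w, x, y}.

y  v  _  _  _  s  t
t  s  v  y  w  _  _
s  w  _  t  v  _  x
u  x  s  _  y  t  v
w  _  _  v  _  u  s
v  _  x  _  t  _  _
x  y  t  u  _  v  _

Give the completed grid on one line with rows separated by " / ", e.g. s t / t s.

(r2,c6) = x
(r2,c7) = u
(r3,c6) = y
(r4,c4) = w
(r5,c2) = t
(r5,c3) = y
(r5,c5) = x
(r6,c2) = u
(r6,c4) = s
(r6,c6) = w
(r6,c7) = y
(r7,c5) = s
(r7,c7) = w
(r1,c4) = x
(r1,c5) = u
(r3,c3) = u
(r1,c3) = w

y v w x u s t / t s v y w x u / s w u t v y x / u x s w y t v / w t y v x u s / v u x s t w y / x y t u s v w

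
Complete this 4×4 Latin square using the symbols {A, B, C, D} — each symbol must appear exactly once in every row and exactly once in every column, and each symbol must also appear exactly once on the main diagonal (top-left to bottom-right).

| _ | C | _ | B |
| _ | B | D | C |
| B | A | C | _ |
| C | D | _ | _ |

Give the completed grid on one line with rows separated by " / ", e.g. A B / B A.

At row 1, column 3: row 1 has {B,C}; column 3 has {C,D}; that leaves A.
At row 2, column 1: row 2 has {B,C,D}; column 1 has {B,C}; that leaves A.
At row 3, column 4: row 3 has {A,B,C}; column 4 has {B,C}; that leaves D.
At row 4, column 3: row 4 has {C,D}; column 3 has {A,C,D}; that leaves B.
At row 4, column 4: row 4 has {B,C,D}; column 4 has {B,C,D}; the diagonal has {B,C}; that leaves A.
At row 1, column 1: row 1 has {A,B,C}; column 1 has {A,B,C}; the diagonal has {A,B,C}; that leaves D.

D C A B / A B D C / B A C D / C D B A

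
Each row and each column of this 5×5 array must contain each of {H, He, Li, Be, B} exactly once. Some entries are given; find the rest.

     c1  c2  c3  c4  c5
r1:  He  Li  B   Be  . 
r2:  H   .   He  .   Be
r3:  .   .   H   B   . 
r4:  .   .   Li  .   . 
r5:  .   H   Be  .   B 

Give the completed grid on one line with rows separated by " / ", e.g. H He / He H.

He Li B Be H / H B He Li Be / Be He H B Li / B Be Li H He / Li H Be He B

Cell (r1,c5): row 1 has {He,Li,Be,B}; column 5 has {Be,B} → H.
Cell (r2,c2): row 2 has {H,He,Be}; column 2 has {H,Li} → B.
Cell (r2,c4): row 2 has {H,He,Be,B}; column 4 has {Be,B} → Li.
Cell (r4,c5): row 4 has {Li}; column 5 has {H,Be,B} → He.
Cell (r5,c1): row 5 has {H,Be,B}; column 1 has {H,He} → Li.
Cell (r5,c4): row 5 has {H,Li,Be,B}; column 4 has {Li,Be,B} → He.
Cell (r3,c1): row 3 has {H,B}; column 1 has {H,He,Li} → Be.
Cell (r3,c2): row 3 has {H,Be,B}; column 2 has {H,Li,B} → He.
Cell (r3,c5): row 3 has {H,He,Be,B}; column 5 has {H,He,Be,B} → Li.
Cell (r4,c1): row 4 has {He,Li}; column 1 has {H,He,Li,Be} → B.
Cell (r4,c2): row 4 has {He,Li,B}; column 2 has {H,He,Li,B} → Be.
Cell (r4,c4): row 4 has {He,Li,Be,B}; column 4 has {He,Li,Be,B} → H.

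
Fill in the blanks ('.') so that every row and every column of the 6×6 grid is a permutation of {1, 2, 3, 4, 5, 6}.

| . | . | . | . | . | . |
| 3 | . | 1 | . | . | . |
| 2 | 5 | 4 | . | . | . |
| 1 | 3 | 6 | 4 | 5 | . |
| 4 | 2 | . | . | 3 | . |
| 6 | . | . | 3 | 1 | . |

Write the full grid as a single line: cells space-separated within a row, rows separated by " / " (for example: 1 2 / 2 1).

5 1 3 2 4 6 / 3 6 1 5 2 4 / 2 5 4 1 6 3 / 1 3 6 4 5 2 / 4 2 5 6 3 1 / 6 4 2 3 1 5

(r1,c1) = 5
(r3,c5) = 6
(r4,c6) = 2
(r5,c3) = 5
(r6,c2) = 4
(r6,c3) = 2
(r6,c6) = 5
(r1,c3) = 3
(r2,c2) = 6
(r2,c6) = 4
(r3,c4) = 1
(r3,c6) = 3
(r5,c4) = 6
(r5,c6) = 1
(r1,c2) = 1
(r1,c4) = 2
(r1,c5) = 4
(r1,c6) = 6
(r2,c4) = 5
(r2,c5) = 2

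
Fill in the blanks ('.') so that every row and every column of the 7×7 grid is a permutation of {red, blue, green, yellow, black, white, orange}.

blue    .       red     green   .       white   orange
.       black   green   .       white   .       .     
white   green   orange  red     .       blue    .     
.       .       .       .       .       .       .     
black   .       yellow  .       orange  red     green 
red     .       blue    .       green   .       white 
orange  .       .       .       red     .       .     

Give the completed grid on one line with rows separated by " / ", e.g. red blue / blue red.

blue yellow red green black white orange / yellow black green blue white orange red / white green orange red yellow blue black / green red white orange blue black yellow / black blue yellow white orange red green / red orange blue black green yellow white / orange white black yellow red green blue

(r1,c2) = yellow
(r1,c5) = black
(r2,c1) = yellow
(r2,c6) = orange
(r3,c5) = yellow
(r3,c7) = black
(r4,c1) = green
(r4,c5) = blue
(r6,c2) = orange
(r2,c4) = blue
(r2,c7) = red
(r4,c7) = yellow
(r5,c4) = white
(r7,c7) = blue
(r4,c6) = black
(r5,c2) = blue
(r6,c6) = yellow
(r7,c2) = white
(r7,c3) = black
(r7,c4) = yellow
(r7,c6) = green
(r4,c2) = red
(r4,c3) = white
(r4,c4) = orange
(r6,c4) = black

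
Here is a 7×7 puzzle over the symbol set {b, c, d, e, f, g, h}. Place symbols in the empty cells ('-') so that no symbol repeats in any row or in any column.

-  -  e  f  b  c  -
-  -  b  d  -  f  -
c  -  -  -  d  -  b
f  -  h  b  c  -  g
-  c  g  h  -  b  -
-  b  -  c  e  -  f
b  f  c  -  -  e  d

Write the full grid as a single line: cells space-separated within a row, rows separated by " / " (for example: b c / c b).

g d e f b c h / e h b d g f c / c g f e d h b / f e h b c d g / d c g h f b e / h b d c e g f / b f c g h e d

row 1 has {b,c,e,f}; column 7 has {b,d,f,g} — only h is left for (r1,c7).
row 3 has {b,c,d}; column 3 has {b,c,e,g,h} — only f is left for (r3,c3).
row 4 has {b,c,f,g,h}; column 6 has {b,c,e,f} — only d is left for (r4,c6).
row 5 has {b,c,g,h}; column 5 has {b,c,d,e} — only f is left for (r5,c5).
row 5 has {b,c,f,g,h}; column 7 has {b,d,f,g,h} — only e is left for (r5,c7).
row 6 has {b,c,e,f}; column 3 has {b,c,e,f,g,h} — only d is left for (r6,c3).
row 7 has {b,c,d,e,f}; column 4 has {b,c,d,f,h} — only g is left for (r7,c4).
row 7 has {b,c,d,e,f,g}; column 5 has {b,c,d,e,f} — only h is left for (r7,c5).
row 2 has {b,d,f}; column 5 has {b,c,d,e,f,h} — only g is left for (r2,c5).
row 2 has {b,d,f,g}; column 7 has {b,d,e,f,g,h} — only c is left for (r2,c7).
row 3 has {b,c,d,f}; column 4 has {b,c,d,f,g,h} — only e is left for (r3,c4).
row 4 has {b,c,d,f,g,h}; column 2 has {b,c,f} — only e is left for (r4,c2).
row 5 has {b,c,e,f,g,h}; column 1 has {b,c,f} — only d is left for (r5,c1).
row 1 has {b,c,e,f,h}; column 1 has {b,c,d,f} — only g is left for (r1,c1).
row 1 has {b,c,e,f,g,h}; column 2 has {b,c,e,f} — only d is left for (r1,c2).
row 2 has {b,c,d,f,g}; column 2 has {b,c,d,e,f} — only h is left for (r2,c2).
row 3 has {b,c,d,e,f}; column 2 has {b,c,d,e,f,h} — only g is left for (r3,c2).
row 3 has {b,c,d,e,f,g}; column 6 has {b,c,d,e,f} — only h is left for (r3,c6).
row 6 has {b,c,d,e,f}; column 1 has {b,c,d,f,g} — only h is left for (r6,c1).
row 6 has {b,c,d,e,f,h}; column 6 has {b,c,d,e,f,h} — only g is left for (r6,c6).
row 2 has {b,c,d,f,g,h}; column 1 has {b,c,d,f,g,h} — only e is left for (r2,c1).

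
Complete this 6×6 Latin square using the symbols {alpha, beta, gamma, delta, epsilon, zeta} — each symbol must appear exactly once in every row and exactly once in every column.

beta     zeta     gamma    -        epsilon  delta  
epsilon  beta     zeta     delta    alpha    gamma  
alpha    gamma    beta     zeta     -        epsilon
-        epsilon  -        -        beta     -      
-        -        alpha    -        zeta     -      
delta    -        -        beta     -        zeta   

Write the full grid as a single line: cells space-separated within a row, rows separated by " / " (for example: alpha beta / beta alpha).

beta zeta gamma alpha epsilon delta / epsilon beta zeta delta alpha gamma / alpha gamma beta zeta delta epsilon / zeta epsilon delta gamma beta alpha / gamma delta alpha epsilon zeta beta / delta alpha epsilon beta gamma zeta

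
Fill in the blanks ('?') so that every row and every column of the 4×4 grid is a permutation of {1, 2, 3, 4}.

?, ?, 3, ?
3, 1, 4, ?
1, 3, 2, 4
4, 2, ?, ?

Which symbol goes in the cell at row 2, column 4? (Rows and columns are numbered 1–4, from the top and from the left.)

2

At row 1, column 1: row 1 has {3}; column 1 has {1,3,4}; that leaves 2.
At row 1, column 2: row 1 has {2,3}; column 2 has {1,2,3}; that leaves 4.
At row 1, column 4: row 1 has {2,3,4}; column 4 has {4}; that leaves 1.
At row 2, column 4: row 2 has {1,3,4}; column 4 has {1,4}; that leaves 2.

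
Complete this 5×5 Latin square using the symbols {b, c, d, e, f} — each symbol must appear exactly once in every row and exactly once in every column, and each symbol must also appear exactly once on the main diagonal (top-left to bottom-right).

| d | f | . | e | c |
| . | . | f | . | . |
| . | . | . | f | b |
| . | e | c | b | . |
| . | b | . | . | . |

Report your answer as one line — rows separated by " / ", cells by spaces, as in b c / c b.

d f b e c / b c f d e / c d e f b / f e c b d / e b d c f

(r1,c3) = b
(r2,c2) = c
(r2,c4) = d
(r2,c5) = e
(r3,c2) = d
(r3,c3) = e
(r4,c1) = f
(r4,c5) = d
(r5,c3) = d
(r5,c4) = c
(r5,c5) = f
(r2,c1) = b
(r3,c1) = c
(r5,c1) = e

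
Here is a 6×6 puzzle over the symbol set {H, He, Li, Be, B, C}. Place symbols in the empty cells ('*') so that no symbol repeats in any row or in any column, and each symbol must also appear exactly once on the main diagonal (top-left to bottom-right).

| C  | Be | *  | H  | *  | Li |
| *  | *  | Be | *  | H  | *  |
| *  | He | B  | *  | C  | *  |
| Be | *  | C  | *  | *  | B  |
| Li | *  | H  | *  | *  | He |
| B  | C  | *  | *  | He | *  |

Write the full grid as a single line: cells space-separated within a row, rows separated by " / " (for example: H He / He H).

C Be He H B Li / He Li Be B H C / H He B Li C Be / Be H C He Li B / Li B H C Be He / B C Li Be He H

(r1,c3) = He
(r1,c5) = B
(r2,c1) = He
(r2,c2) = Li
(r2,c6) = C
(r3,c1) = H
(r3,c6) = Be
(r4,c2) = H
(r4,c4) = He
(r4,c5) = Li
(r5,c2) = B
(r5,c5) = Be
(r6,c3) = Li
(r6,c4) = Be
(r6,c6) = H
(r2,c4) = B
(r3,c4) = Li
(r5,c4) = C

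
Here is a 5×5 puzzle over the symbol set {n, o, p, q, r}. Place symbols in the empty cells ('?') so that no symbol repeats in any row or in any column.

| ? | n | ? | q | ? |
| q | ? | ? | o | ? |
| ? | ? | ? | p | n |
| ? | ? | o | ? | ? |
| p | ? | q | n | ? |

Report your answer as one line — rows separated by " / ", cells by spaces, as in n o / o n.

r n p q o / q r n o p / o q r p n / n p o r q / p o q n r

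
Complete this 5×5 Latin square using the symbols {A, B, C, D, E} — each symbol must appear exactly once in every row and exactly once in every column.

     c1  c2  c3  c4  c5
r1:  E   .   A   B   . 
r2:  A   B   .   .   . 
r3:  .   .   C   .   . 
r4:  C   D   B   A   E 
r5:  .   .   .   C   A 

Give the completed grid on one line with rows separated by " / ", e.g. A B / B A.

E C A B D / A B E D C / D A C E B / C D B A E / B E D C A

(r1,c2) = C
(r1,c5) = D
(r2,c5) = C
(r3,c5) = B
(r5,c2) = E
(r5,c3) = D
(r2,c3) = E
(r2,c4) = D
(r3,c1) = D
(r3,c2) = A
(r3,c4) = E
(r5,c1) = B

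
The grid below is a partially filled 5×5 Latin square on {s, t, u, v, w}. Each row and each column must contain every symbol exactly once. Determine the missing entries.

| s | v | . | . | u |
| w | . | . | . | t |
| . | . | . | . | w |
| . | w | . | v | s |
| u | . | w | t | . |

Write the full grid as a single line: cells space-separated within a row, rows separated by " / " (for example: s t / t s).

(r1,c3) = t
(r1,c4) = w
(r4,c1) = t
(r4,c3) = u
(r5,c2) = s
(r5,c5) = v
(r2,c2) = u
(r2,c4) = s
(r3,c1) = v
(r3,c2) = t
(r3,c3) = s
(r3,c4) = u
(r2,c3) = v

s v t w u / w u v s t / v t s u w / t w u v s / u s w t v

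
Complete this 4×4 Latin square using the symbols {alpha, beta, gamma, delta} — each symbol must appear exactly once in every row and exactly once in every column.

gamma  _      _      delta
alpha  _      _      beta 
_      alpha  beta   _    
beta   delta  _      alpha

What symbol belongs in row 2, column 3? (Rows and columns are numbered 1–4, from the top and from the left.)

delta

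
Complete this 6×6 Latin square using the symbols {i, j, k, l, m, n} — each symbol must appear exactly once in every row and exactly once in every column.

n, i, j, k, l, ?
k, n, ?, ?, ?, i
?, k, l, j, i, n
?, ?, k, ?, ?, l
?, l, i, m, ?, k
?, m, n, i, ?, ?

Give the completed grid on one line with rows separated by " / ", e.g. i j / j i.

row 1 has {i,j,k,l,n}; column 6 has {i,k,l,n} — only m is left for (r1,c6).
row 2 has {i,k,n}; column 3 has {i,j,k,l,n} — only m is left for (r2,c3).
row 2 has {i,k,m,n}; column 4 has {i,j,k,m} — only l is left for (r2,c4).
row 2 has {i,k,l,m,n}; column 5 has {i,l} — only j is left for (r2,c5).
row 3 has {i,j,k,l,n}; column 1 has {k,n} — only m is left for (r3,c1).
row 4 has {k,l}; column 2 has {i,k,l,m,n} — only j is left for (r4,c2).
row 4 has {j,k,l}; column 4 has {i,j,k,l,m} — only n is left for (r4,c4).
row 4 has {j,k,l,n}; column 5 has {i,j,l} — only m is left for (r4,c5).
row 5 has {i,k,l,m}; column 1 has {k,m,n} — only j is left for (r5,c1).
row 5 has {i,j,k,l,m}; column 5 has {i,j,l,m} — only n is left for (r5,c5).
row 6 has {i,m,n}; column 1 has {j,k,m,n} — only l is left for (r6,c1).
row 6 has {i,l,m,n}; column 5 has {i,j,l,m,n} — only k is left for (r6,c5).
row 6 has {i,k,l,m,n}; column 6 has {i,k,l,m,n} — only j is left for (r6,c6).
row 4 has {j,k,l,m,n}; column 1 has {j,k,l,m,n} — only i is left for (r4,c1).

n i j k l m / k n m l j i / m k l j i n / i j k n m l / j l i m n k / l m n i k j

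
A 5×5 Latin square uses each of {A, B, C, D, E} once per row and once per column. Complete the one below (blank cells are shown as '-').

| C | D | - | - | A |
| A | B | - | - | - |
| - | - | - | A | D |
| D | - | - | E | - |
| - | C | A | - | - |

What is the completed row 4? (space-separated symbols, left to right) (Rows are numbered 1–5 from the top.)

D A B E C

Cell (r1,c4): row 1 has {A,C,D}; column 4 has {A,E} → B.
Cell (r3,c2): row 3 has {A,D}; column 2 has {B,C,D} → E.
Cell (r4,c2): row 4 has {D,E}; column 2 has {B,C,D,E} → A.
Cell (r5,c4): row 5 has {A,C}; column 4 has {A,B,E} → D.
Cell (r1,c3): row 1 has {A,B,C,D}; column 3 has {A} → E.
Cell (r2,c4): row 2 has {A,B}; column 4 has {A,B,D,E} → C.
Cell (r2,c5): row 2 has {A,B,C}; column 5 has {A,D} → E.
Cell (r3,c1): row 3 has {A,D,E}; column 1 has {A,C,D} → B.
Cell (r3,c3): row 3 has {A,B,D,E}; column 3 has {A,E} → C.
Cell (r4,c3): row 4 has {A,D,E}; column 3 has {A,C,E} → B.
Cell (r4,c5): row 4 has {A,B,D,E}; column 5 has {A,D,E} → C.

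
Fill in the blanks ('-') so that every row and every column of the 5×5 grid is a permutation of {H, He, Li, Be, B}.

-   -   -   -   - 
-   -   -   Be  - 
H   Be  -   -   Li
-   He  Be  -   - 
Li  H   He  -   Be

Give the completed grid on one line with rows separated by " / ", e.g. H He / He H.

Be B Li H He / He Li H Be B / H Be B He Li / B He Be Li H / Li H He B Be

(r3,c3) = B
(r3,c4) = He
(r4,c1) = B
(r4,c5) = H
(r5,c4) = B
(r2,c1) = He
(r2,c5) = B
(r4,c4) = Li
(r1,c1) = Be
(r1,c4) = H
(r1,c5) = He
(r2,c2) = Li
(r2,c3) = H
(r1,c2) = B
(r1,c3) = Li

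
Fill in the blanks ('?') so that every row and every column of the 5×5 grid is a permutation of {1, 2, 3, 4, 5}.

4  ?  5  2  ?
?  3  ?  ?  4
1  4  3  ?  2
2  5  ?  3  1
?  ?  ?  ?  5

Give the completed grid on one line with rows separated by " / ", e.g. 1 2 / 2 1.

4 1 5 2 3 / 5 3 2 1 4 / 1 4 3 5 2 / 2 5 4 3 1 / 3 2 1 4 5

(r1,c2) = 1
(r1,c5) = 3
(r2,c1) = 5
(r2,c4) = 1
(r3,c4) = 5
(r4,c3) = 4
(r5,c1) = 3
(r5,c2) = 2
(r5,c3) = 1
(r5,c4) = 4
(r2,c3) = 2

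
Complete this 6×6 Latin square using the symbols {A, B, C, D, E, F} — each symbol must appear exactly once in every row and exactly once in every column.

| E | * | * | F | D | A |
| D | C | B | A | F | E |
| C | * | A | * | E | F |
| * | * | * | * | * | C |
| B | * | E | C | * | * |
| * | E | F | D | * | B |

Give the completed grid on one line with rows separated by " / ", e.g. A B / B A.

E B C F D A / D C B A F E / C D A B E F / F A D E B C / B F E C A D / A E F D C B

Cell (r1,c2): row 1 has {A,D,E,F}; column 2 has {C,E} → B.
Cell (r1,c3): row 1 has {A,B,D,E,F}; column 3 has {A,B,E,F} → C.
Cell (r3,c2): row 3 has {A,C,E,F}; column 2 has {B,C,E} → D.
Cell (r3,c4): row 3 has {A,C,D,E,F}; column 4 has {A,C,D,F} → B.
Cell (r4,c3): row 4 has {C}; column 3 has {A,B,C,E,F} → D.
Cell (r4,c4): row 4 has {C,D}; column 4 has {A,B,C,D,F} → E.
Cell (r5,c5): row 5 has {B,C,E}; column 5 has {D,E,F} → A.
Cell (r5,c6): row 5 has {A,B,C,E}; column 6 has {A,B,C,E,F} → D.
Cell (r6,c1): row 6 has {B,D,E,F}; column 1 has {B,C,D,E} → A.
Cell (r6,c5): row 6 has {A,B,D,E,F}; column 5 has {A,D,E,F} → C.
Cell (r4,c1): row 4 has {C,D,E}; column 1 has {A,B,C,D,E} → F.
Cell (r4,c2): row 4 has {C,D,E,F}; column 2 has {B,C,D,E} → A.
Cell (r4,c5): row 4 has {A,C,D,E,F}; column 5 has {A,C,D,E,F} → B.
Cell (r5,c2): row 5 has {A,B,C,D,E}; column 2 has {A,B,C,D,E} → F.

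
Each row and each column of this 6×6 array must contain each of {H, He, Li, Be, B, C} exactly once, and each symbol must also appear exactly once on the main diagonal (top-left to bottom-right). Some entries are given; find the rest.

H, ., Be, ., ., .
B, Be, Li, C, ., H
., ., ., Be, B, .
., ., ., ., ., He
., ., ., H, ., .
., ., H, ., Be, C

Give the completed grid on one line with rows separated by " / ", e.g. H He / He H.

H He Be Li C B / B Be Li C He H / C H He Be B Li / Be Li C B H He / He C B H Li Be / Li B H He Be C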